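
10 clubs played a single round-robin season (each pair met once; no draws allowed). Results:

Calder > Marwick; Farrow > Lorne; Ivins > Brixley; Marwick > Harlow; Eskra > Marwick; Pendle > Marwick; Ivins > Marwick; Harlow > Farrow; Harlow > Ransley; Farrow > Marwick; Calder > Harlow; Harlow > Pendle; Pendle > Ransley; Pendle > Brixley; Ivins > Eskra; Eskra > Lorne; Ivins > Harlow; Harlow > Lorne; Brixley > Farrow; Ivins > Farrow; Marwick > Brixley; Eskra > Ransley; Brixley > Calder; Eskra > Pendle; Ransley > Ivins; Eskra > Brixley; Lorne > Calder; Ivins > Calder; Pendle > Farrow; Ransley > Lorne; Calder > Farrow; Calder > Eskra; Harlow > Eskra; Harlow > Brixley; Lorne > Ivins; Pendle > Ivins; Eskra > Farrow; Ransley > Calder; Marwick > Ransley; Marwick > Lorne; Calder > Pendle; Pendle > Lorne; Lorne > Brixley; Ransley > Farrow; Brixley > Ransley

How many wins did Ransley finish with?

4

Ransley's results: beat Lorne, Calder, Ivins, Farrow; lost to Eskra, Pendle, Harlow, Brixley, Marwick.
That is 4 wins.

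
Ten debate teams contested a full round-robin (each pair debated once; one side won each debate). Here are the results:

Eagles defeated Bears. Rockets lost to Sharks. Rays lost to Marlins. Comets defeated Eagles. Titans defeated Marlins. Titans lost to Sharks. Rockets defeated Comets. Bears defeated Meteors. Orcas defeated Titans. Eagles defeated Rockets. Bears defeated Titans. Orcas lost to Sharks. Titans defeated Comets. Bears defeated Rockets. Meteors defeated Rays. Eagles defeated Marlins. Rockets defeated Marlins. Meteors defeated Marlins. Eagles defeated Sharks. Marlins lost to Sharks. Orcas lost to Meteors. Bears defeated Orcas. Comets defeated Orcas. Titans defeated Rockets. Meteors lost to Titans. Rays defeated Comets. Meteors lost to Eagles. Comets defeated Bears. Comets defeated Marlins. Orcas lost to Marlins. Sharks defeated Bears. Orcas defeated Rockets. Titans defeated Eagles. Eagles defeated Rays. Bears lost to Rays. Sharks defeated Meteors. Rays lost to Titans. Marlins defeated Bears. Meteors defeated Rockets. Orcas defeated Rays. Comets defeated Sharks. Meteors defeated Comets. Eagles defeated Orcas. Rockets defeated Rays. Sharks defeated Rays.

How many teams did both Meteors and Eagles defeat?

Meteors beat: Rays, Comets, Marlins, Rockets, Orcas.
Eagles beat: Rays, Sharks, Marlins, Rockets, Meteors, Orcas, Bears.
Both beat: Rays, Marlins, Rockets, Orcas — 4.

4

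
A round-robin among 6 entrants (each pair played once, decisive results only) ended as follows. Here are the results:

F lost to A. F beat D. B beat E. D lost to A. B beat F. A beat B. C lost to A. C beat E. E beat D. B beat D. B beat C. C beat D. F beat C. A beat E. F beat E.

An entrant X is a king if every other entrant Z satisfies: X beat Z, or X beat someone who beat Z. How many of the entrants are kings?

A reaches everyone (king).
B cannot reach A in two steps.
C cannot reach A, B, F in two steps.
D cannot reach A, B, C, E, F in two steps.
E cannot reach A, B, C, F in two steps.
F cannot reach A, B in two steps.
Kings: A — 1.

1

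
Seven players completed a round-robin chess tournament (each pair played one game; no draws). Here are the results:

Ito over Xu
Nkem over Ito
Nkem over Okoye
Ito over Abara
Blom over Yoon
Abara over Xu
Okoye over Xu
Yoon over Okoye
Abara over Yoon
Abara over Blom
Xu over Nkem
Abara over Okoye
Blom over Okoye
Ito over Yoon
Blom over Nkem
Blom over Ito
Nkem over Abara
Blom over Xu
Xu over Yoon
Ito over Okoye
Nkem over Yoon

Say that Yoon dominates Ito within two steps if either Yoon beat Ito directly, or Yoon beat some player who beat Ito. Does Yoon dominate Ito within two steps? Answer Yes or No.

Yoon did not beat Ito directly.
Yoon beat Okoye, but each of them lost to Ito. No two-step path.

No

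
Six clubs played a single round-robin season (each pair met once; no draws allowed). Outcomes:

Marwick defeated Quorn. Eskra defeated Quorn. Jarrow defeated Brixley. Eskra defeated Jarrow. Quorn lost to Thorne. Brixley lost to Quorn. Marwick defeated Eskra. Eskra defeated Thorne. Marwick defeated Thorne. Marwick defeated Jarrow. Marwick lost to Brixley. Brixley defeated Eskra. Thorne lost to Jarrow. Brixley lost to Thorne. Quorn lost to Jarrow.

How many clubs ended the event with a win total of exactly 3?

2

Win totals: Jarrow 3, Marwick 4, Eskra 3, Brixley 2, Thorne 2, Quorn 1.
Exactly 3: Jarrow, Eskra — 2 clubs.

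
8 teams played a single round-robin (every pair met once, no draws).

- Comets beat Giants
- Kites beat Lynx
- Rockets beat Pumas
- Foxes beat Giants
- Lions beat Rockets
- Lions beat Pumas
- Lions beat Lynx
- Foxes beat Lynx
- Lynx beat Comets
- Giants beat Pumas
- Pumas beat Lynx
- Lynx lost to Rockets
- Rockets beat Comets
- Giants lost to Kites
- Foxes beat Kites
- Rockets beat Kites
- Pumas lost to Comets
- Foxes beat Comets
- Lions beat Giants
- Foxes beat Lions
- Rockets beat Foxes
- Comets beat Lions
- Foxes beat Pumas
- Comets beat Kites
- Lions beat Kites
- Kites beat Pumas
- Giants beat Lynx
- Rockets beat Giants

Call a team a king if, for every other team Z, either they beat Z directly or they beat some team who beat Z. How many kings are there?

Comets cannot reach Foxes in two steps.
Lions reaches everyone (king).
Kites cannot reach Lions, Foxes, Rockets in two steps.
Pumas cannot reach Lions, Kites, Foxes, Giants, Rockets in two steps.
Lynx cannot reach Foxes, Rockets in two steps.
Foxes reaches everyone (king).
Giants cannot reach Lions, Kites, Foxes, Rockets in two steps.
Rockets reaches everyone (king).
Kings: Lions, Foxes, Rockets — 3.

3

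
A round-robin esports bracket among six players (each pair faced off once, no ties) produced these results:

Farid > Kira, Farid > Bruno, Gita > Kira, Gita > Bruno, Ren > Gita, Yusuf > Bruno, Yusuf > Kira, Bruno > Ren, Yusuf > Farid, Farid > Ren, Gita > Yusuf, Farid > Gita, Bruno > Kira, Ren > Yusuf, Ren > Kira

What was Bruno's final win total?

2

Bruno's results: beat Ren, Kira; lost to Gita, Farid, Yusuf.
That is 2 wins.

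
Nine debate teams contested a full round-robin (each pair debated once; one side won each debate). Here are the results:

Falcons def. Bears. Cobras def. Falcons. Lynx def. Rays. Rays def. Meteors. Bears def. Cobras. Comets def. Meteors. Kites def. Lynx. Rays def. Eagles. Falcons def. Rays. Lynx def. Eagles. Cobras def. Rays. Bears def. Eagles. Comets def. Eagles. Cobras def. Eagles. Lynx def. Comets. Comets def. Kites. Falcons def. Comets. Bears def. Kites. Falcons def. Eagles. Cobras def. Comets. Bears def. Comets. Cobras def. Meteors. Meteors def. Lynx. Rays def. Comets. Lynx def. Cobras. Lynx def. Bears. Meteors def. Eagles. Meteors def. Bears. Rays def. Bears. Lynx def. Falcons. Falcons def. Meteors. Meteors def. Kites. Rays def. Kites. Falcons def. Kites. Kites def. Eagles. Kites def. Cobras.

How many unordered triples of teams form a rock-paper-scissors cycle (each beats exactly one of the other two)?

16

Win totals: Kites 3, Rays 5, Lynx 6, Eagles 0, Cobras 5, Comets 3, Falcons 6, Meteors 4, Bears 4.
A team with w wins dominates both others in C(w,2) triples; summing gives 3 + 10 + 15 + 0 + 10 + 3 + 15 + 6 + 6 = 68 transitive triples.
Total triples C(9,3) = 84, so cyclic triples = 84 − 68 = 16.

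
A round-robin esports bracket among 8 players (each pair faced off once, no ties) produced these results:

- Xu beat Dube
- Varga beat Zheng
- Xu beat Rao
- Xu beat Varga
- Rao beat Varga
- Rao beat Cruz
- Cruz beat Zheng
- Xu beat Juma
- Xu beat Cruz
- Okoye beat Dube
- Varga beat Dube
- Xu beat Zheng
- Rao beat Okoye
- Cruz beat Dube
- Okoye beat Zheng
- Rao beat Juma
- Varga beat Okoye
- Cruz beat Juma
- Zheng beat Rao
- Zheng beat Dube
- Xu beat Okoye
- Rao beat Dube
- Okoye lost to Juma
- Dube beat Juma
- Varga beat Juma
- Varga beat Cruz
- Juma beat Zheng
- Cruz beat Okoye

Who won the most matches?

Win totals: Varga 5, Dube 1, Rao 5, Cruz 4, Okoye 2, Juma 2, Xu 7, Zheng 2.
Xu leads with 7 wins (next highest: 5).

Xu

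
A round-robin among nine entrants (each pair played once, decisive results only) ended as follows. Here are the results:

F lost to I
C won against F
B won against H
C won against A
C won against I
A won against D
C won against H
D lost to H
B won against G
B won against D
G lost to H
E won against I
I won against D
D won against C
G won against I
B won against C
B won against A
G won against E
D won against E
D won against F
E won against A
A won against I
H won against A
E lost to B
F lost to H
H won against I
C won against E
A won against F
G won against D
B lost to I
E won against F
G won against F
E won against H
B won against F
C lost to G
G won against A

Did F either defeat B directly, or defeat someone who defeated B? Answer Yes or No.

F did not beat B directly.
F beat no one, so there is no intermediate entrant.

No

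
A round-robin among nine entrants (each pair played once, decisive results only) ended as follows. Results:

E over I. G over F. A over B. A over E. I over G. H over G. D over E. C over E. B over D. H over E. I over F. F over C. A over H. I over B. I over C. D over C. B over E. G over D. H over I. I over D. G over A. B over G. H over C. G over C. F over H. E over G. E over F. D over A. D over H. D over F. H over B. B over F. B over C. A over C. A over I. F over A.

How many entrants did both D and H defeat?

D beat: A, C, E, F, H.
H beat: B, C, E, G, I.
Both beat: C, E — 2.

2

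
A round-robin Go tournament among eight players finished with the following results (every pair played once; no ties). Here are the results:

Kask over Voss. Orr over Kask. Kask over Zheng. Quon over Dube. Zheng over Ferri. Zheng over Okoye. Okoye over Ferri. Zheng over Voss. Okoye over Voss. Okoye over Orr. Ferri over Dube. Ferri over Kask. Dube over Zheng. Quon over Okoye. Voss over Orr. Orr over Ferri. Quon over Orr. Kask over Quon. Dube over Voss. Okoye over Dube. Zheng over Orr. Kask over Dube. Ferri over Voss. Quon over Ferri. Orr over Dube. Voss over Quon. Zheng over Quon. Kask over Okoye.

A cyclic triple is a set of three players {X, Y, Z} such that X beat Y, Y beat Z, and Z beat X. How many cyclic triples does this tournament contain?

Win totals: Orr 3, Okoye 4, Voss 2, Quon 4, Zheng 5, Ferri 3, Kask 5, Dube 2.
A player with w wins dominates both others in C(w,2) triples; summing gives 3 + 6 + 1 + 6 + 10 + 3 + 10 + 1 = 40 transitive triples.
Total triples C(8,3) = 56, so cyclic triples = 56 − 40 = 16.

16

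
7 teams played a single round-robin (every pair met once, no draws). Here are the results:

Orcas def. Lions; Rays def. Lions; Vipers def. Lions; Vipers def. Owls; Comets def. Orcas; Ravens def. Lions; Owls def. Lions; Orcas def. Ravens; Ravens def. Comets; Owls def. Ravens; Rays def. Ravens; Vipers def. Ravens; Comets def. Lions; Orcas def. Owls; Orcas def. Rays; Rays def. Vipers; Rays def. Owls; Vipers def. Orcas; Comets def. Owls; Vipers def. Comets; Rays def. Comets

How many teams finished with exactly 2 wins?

Win totals: Rays 5, Owls 2, Vipers 5, Ravens 2, Comets 3, Lions 0, Orcas 4.
Exactly 2: Owls, Ravens — 2 teams.

2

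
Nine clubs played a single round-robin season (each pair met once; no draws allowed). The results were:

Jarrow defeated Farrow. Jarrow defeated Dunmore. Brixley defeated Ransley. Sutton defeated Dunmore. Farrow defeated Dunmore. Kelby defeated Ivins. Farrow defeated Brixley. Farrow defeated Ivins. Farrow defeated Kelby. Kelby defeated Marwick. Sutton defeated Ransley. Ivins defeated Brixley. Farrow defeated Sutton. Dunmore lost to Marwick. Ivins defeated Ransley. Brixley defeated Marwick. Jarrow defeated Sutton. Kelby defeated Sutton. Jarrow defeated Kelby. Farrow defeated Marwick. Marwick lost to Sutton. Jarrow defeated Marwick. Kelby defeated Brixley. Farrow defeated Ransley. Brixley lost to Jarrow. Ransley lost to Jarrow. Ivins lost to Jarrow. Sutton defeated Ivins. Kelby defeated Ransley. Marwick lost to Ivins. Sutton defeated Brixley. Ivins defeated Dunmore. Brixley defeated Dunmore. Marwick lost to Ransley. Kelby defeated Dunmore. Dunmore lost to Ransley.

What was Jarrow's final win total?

8

Jarrow's results: beat Ivins, Kelby, Ransley, Marwick, Farrow, Dunmore, Sutton, Brixley; lost to no one.
That is 8 wins.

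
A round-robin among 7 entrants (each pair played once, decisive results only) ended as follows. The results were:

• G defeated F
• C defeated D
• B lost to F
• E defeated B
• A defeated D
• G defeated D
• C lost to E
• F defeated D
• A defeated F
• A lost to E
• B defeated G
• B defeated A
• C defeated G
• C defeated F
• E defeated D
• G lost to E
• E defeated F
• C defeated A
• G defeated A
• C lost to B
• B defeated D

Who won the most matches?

E

Win totals: A 2, B 4, C 4, D 0, E 6, F 2, G 3.
E leads with 6 wins (next highest: 4).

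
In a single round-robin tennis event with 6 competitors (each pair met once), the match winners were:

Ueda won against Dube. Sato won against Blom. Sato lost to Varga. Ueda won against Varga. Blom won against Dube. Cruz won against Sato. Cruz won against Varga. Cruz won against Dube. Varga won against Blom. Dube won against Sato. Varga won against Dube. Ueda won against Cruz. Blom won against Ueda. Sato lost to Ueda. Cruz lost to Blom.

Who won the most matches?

Ueda

Win totals: Sato 1, Blom 3, Varga 3, Dube 1, Cruz 3, Ueda 4.
Ueda leads with 4 wins (next highest: 3).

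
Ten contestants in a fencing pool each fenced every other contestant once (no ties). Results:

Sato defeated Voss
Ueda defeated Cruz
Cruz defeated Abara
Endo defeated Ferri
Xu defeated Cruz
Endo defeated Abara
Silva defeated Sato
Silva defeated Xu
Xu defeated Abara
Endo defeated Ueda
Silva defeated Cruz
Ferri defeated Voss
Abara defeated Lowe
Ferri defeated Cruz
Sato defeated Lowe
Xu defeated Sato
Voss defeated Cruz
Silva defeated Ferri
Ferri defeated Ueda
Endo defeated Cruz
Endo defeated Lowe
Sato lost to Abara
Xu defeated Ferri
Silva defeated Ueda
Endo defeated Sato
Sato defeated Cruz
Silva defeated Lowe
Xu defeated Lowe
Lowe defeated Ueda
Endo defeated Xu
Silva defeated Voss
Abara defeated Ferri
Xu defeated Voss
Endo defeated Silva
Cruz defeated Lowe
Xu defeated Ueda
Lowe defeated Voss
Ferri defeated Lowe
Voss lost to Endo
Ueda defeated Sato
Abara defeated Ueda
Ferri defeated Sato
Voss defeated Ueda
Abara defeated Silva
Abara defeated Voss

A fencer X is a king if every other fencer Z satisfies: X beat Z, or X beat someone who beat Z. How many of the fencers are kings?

Voss cannot reach Endo, Silva, Xu, Ferri in two steps.
Cruz cannot reach Endo, Xu in two steps.
Endo reaches everyone (king).
Lowe cannot reach Endo, Silva, Xu, Ferri, Abara in two steps.
Silva cannot reach Endo in two steps.
Xu cannot reach Endo in two steps.
Ferri cannot reach Endo, Silva, Xu in two steps.
Abara cannot reach Endo in two steps.
Sato cannot reach Endo, Silva, Xu, Ferri in two steps.
Ueda cannot reach Endo, Silva, Xu, Ferri in two steps.
Kings: Endo — 1.

1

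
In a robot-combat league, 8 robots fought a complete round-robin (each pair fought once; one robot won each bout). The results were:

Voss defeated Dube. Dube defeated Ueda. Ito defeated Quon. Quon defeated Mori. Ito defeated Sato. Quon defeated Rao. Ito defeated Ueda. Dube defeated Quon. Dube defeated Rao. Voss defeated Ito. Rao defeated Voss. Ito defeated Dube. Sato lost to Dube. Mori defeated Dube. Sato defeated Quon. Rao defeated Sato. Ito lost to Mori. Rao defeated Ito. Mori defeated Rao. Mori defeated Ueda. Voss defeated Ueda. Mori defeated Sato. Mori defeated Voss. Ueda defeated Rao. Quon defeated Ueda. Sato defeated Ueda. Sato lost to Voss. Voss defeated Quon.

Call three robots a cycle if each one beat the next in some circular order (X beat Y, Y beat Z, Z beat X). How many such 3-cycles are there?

12

Win totals: Ueda 1, Voss 5, Ito 4, Sato 2, Dube 4, Mori 6, Quon 3, Rao 3.
A robot with w wins dominates both others in C(w,2) triples; summing gives 0 + 10 + 6 + 1 + 6 + 15 + 3 + 3 = 44 transitive triples.
Total triples C(8,3) = 56, so cyclic triples = 56 − 44 = 12.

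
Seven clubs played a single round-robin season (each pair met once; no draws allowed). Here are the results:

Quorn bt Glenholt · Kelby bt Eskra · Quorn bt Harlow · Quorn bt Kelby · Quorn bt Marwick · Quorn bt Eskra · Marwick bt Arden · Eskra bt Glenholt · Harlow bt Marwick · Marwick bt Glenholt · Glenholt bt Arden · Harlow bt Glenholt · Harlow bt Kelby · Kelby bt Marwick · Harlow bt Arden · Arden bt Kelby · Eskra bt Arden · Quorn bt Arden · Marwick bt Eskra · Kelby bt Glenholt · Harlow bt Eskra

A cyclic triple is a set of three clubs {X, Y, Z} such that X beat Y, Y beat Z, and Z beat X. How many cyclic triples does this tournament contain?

3

Win totals: Quorn 6, Glenholt 1, Arden 1, Marwick 3, Harlow 5, Kelby 3, Eskra 2.
A club with w wins dominates both others in C(w,2) triples; summing gives 15 + 0 + 0 + 3 + 10 + 3 + 1 = 32 transitive triples.
Total triples C(7,3) = 35, so cyclic triples = 35 − 32 = 3.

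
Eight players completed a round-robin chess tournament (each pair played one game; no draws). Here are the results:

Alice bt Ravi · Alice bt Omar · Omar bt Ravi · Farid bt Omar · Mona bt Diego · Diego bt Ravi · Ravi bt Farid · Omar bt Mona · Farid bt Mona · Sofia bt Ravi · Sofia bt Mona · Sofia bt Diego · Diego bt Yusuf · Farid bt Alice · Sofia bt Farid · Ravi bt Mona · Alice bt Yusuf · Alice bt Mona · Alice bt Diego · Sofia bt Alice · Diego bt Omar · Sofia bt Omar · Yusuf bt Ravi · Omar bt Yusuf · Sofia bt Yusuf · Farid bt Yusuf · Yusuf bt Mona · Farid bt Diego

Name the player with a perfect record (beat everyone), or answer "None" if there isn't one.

Sofia

Sofia has 7 wins out of 7 opponents — a perfect record.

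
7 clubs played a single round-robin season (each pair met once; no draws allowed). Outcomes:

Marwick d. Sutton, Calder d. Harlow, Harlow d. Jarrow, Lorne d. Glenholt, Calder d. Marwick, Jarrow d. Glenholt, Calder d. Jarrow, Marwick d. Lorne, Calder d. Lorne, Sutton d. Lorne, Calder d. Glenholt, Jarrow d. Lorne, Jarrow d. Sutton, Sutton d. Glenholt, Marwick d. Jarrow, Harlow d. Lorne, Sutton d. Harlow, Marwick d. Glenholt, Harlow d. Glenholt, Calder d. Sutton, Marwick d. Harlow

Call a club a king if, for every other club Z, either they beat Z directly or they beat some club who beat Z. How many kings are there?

1

Sutton cannot reach Marwick, Calder in two steps.
Marwick cannot reach Calder in two steps.
Lorne cannot reach Sutton, Marwick, Calder, Harlow, Jarrow in two steps.
Calder reaches everyone (king).
Harlow cannot reach Marwick, Calder in two steps.
Glenholt cannot reach Sutton, Marwick, Lorne, Calder, Harlow, Jarrow in two steps.
Jarrow cannot reach Marwick, Calder in two steps.
Kings: Calder — 1.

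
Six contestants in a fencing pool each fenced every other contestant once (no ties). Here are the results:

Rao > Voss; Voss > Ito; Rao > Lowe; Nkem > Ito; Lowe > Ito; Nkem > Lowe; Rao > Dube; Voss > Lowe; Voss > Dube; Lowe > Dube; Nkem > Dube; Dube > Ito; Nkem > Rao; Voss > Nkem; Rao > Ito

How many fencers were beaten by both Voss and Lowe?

2

Voss beat: Lowe, Dube, Nkem, Ito.
Lowe beat: Dube, Ito.
Both beat: Dube, Ito — 2.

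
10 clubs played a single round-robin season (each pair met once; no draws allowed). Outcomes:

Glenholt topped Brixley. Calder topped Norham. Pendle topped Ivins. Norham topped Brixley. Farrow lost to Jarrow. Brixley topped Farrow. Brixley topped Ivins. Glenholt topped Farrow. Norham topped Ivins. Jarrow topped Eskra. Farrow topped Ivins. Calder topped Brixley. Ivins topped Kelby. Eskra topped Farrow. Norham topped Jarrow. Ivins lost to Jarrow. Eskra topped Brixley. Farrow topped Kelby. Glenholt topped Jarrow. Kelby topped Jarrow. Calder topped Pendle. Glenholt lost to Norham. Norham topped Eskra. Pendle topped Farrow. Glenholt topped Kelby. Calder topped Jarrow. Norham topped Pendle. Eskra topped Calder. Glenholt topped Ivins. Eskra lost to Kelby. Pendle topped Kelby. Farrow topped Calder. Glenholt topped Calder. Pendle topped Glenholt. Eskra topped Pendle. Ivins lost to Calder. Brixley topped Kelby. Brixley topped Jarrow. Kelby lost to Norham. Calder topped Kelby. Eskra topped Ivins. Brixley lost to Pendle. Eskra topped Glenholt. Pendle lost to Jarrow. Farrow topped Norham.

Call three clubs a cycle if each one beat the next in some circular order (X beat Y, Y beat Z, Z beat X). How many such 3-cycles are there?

Win totals: Calder 6, Norham 7, Kelby 2, Eskra 6, Farrow 4, Ivins 1, Pendle 5, Brixley 4, Glenholt 6, Jarrow 4.
A club with w wins dominates both others in C(w,2) triples; summing gives 15 + 21 + 1 + 15 + 6 + 0 + 10 + 6 + 15 + 6 = 95 transitive triples.
Total triples C(10,3) = 120, so cyclic triples = 120 − 95 = 25.

25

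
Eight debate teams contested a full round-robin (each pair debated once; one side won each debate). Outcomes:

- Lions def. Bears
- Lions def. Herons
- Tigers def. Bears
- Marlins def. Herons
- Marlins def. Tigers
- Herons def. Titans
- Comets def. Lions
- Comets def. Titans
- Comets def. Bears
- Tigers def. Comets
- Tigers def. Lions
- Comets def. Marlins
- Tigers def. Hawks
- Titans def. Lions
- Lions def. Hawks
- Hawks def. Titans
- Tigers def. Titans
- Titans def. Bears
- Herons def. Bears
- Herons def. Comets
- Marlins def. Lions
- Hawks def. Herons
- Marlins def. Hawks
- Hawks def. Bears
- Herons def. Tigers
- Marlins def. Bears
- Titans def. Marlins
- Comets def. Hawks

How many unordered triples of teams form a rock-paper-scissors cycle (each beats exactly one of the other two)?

Win totals: Marlins 5, Lions 3, Tigers 5, Bears 0, Titans 3, Herons 4, Comets 5, Hawks 3.
A team with w wins dominates both others in C(w,2) triples; summing gives 10 + 3 + 10 + 0 + 3 + 6 + 10 + 3 = 45 transitive triples.
Total triples C(8,3) = 56, so cyclic triples = 56 − 45 = 11.

11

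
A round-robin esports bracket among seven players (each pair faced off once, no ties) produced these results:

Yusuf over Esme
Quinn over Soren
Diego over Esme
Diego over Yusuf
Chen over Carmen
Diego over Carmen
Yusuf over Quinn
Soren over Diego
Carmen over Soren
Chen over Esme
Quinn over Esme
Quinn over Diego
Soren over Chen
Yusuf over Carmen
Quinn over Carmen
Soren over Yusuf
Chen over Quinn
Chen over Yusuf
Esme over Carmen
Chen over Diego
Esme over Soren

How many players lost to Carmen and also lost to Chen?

Carmen beat: Soren.
Chen beat: Quinn, Carmen, Diego, Esme, Yusuf.
No one was beaten by both.

0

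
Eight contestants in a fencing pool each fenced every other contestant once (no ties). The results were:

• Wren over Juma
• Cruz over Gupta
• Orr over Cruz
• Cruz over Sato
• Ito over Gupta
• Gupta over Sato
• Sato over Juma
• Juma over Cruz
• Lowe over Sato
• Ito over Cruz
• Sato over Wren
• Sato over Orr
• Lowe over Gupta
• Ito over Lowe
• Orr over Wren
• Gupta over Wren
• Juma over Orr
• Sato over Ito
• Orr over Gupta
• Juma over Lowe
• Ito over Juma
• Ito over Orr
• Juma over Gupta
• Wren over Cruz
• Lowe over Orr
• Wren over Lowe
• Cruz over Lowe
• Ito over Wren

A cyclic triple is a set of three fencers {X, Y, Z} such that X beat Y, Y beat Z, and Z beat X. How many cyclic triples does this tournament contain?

Win totals: Ito 6, Sato 4, Cruz 3, Lowe 3, Orr 3, Wren 3, Gupta 2, Juma 4.
A fencer with w wins dominates both others in C(w,2) triples; summing gives 15 + 6 + 3 + 3 + 3 + 3 + 1 + 6 = 40 transitive triples.
Total triples C(8,3) = 56, so cyclic triples = 56 − 40 = 16.

16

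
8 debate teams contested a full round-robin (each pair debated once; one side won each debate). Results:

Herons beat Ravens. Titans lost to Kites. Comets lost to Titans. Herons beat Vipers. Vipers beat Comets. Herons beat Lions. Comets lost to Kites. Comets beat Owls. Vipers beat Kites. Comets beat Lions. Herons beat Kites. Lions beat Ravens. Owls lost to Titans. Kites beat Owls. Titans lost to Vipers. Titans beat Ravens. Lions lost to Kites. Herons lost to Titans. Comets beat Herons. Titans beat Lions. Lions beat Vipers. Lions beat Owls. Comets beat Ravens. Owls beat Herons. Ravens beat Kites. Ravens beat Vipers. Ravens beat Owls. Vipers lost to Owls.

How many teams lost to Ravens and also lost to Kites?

1

Ravens beat: Kites, Vipers, Owls.
Kites beat: Titans, Lions, Comets, Owls.
Both beat: Owls — 1.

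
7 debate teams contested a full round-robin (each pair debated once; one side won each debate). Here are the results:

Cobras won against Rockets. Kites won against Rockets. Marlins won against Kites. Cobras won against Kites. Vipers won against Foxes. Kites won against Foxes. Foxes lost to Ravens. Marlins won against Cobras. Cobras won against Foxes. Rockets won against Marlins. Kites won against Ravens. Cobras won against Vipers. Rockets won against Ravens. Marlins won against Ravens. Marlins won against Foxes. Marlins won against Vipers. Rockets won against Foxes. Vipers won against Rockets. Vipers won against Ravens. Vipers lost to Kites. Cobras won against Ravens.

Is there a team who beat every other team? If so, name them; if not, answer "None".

Highest win total is Marlins with 5 (out of 6 possible).
Marlins lost to Rockets, so no team went undefeated.

None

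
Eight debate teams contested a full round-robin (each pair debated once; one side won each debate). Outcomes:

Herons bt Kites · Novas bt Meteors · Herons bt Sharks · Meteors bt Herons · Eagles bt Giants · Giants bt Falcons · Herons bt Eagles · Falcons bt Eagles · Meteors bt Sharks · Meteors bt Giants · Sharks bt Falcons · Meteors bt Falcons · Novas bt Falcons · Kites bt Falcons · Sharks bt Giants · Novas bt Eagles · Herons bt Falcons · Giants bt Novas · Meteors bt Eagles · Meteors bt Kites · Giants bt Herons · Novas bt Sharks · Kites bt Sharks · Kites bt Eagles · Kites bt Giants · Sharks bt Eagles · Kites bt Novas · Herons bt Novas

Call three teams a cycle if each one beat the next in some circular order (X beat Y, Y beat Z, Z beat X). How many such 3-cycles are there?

Win totals: Kites 5, Falcons 1, Eagles 1, Sharks 3, Herons 5, Novas 4, Giants 3, Meteors 6.
A team with w wins dominates both others in C(w,2) triples; summing gives 10 + 0 + 0 + 3 + 10 + 6 + 3 + 15 = 47 transitive triples.
Total triples C(8,3) = 56, so cyclic triples = 56 − 47 = 9.

9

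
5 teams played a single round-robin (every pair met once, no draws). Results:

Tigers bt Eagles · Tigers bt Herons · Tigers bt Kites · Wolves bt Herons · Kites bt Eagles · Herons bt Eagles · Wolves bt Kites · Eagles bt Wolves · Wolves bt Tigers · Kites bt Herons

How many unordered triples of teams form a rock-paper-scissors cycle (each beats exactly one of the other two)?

Of the C(5,3) = 10 triples, the cyclic ones are: {Tigers, Wolves, Eagles}; {Kites, Wolves, Eagles}; {Wolves, Herons, Eagles}.
That is 3.

3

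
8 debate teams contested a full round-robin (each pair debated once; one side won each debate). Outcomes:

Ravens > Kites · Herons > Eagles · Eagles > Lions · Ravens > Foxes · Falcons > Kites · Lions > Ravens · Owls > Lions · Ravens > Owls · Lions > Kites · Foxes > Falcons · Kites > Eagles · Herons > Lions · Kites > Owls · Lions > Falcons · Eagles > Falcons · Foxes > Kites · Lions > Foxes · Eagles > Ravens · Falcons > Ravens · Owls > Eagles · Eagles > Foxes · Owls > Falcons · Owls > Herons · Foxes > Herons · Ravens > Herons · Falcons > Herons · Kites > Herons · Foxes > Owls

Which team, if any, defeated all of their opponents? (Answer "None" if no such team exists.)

None

Highest win total is Ravens with 4 (out of 7 possible).
Ravens lost to Lions, Falcons, Eagles, so no team went undefeated.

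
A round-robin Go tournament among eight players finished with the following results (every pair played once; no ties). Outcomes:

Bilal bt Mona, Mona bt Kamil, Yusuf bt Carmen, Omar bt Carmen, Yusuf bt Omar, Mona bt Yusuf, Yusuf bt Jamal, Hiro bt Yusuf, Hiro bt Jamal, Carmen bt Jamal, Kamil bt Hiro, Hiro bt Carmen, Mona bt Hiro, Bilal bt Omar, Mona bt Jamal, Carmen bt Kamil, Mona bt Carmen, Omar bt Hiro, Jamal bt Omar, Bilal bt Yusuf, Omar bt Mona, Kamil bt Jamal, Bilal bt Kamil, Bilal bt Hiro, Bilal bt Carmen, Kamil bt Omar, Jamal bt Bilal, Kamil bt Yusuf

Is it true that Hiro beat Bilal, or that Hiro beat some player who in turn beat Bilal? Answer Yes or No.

Yes

Hiro did not beat Bilal directly.
Hiro beat Jamal, Yusuf, Carmen. Of those, Jamal beat Bilal.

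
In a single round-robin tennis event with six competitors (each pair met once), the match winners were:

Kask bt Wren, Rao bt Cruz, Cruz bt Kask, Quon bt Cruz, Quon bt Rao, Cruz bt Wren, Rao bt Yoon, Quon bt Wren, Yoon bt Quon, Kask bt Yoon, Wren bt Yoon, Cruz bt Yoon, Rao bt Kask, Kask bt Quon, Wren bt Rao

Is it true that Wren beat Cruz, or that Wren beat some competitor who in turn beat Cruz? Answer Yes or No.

Wren did not beat Cruz directly.
Wren beat Yoon, Rao. Of those, Rao beat Cruz.

Yes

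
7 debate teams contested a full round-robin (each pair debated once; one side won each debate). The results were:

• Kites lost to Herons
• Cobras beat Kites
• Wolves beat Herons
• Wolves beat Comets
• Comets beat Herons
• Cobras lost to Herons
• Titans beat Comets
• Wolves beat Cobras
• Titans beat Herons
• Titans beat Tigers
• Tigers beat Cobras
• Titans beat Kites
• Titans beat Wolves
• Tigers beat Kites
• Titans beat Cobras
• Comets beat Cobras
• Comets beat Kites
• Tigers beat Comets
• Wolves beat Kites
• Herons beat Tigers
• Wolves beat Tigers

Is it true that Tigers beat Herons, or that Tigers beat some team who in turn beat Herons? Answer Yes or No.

Tigers did not beat Herons directly.
Tigers beat Cobras, Kites, Comets. Of those, Comets beat Herons.

Yes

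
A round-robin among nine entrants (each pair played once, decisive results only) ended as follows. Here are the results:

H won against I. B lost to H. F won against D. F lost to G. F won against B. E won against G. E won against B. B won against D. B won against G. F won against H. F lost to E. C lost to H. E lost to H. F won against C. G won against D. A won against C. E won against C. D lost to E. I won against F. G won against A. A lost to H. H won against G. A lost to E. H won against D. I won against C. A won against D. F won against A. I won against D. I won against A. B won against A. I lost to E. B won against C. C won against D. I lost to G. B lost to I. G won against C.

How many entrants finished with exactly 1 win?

Win totals: A 2, B 4, C 1, D 0, E 7, F 5, G 5, H 7, I 5.
Exactly 1: C — 1 entrant.

1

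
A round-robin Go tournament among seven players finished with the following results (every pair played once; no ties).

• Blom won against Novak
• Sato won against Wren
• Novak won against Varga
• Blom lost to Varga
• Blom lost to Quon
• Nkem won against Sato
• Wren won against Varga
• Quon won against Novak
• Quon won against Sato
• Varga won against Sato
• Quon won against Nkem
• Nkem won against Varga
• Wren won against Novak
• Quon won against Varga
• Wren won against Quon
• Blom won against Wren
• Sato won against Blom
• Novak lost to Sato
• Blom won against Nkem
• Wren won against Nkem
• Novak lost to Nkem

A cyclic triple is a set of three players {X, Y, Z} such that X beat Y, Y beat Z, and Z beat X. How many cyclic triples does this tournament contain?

9

Win totals: Sato 3, Novak 1, Wren 4, Nkem 3, Blom 3, Varga 2, Quon 5.
A player with w wins dominates both others in C(w,2) triples; summing gives 3 + 0 + 6 + 3 + 3 + 1 + 10 = 26 transitive triples.
Total triples C(7,3) = 35, so cyclic triples = 35 − 26 = 9.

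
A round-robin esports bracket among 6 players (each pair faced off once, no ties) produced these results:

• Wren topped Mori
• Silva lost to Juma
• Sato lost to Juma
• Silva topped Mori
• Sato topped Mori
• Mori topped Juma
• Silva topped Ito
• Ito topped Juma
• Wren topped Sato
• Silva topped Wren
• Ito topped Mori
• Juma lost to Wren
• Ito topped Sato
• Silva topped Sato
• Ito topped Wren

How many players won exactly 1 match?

Win totals: Ito 4, Juma 2, Wren 3, Mori 1, Silva 4, Sato 1.
Exactly 1: Mori, Sato — 2 players.

2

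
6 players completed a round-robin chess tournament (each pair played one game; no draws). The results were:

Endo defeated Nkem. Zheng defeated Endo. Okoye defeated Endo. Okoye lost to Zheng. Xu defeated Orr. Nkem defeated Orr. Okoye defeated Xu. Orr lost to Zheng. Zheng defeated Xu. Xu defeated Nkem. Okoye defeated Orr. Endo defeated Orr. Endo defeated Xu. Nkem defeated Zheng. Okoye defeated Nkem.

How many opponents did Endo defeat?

3

Endo's results: beat Orr, Nkem, Xu; lost to Okoye, Zheng.
That is 3 wins.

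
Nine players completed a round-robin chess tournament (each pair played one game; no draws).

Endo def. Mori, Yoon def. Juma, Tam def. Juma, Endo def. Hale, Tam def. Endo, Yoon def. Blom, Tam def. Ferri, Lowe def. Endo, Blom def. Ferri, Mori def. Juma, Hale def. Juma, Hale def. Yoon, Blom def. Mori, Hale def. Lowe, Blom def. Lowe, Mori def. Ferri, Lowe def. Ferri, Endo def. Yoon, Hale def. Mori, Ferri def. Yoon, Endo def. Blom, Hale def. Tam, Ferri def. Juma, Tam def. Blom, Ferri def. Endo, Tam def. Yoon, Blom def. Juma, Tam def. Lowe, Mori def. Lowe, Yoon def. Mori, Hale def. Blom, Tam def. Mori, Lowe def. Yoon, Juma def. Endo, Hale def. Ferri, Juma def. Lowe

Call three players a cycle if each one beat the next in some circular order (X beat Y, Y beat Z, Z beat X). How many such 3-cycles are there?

Win totals: Blom 4, Mori 3, Juma 2, Lowe 3, Hale 7, Endo 4, Yoon 3, Ferri 3, Tam 7.
A player with w wins dominates both others in C(w,2) triples; summing gives 6 + 3 + 1 + 3 + 21 + 6 + 3 + 3 + 21 = 67 transitive triples.
Total triples C(9,3) = 84, so cyclic triples = 84 − 67 = 17.

17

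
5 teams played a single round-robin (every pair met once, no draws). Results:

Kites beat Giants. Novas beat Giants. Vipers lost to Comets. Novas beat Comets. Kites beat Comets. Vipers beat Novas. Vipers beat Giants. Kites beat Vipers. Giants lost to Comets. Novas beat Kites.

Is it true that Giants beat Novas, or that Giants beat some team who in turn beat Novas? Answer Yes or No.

No

Giants did not beat Novas directly.
Giants beat no one, so there is no intermediate team.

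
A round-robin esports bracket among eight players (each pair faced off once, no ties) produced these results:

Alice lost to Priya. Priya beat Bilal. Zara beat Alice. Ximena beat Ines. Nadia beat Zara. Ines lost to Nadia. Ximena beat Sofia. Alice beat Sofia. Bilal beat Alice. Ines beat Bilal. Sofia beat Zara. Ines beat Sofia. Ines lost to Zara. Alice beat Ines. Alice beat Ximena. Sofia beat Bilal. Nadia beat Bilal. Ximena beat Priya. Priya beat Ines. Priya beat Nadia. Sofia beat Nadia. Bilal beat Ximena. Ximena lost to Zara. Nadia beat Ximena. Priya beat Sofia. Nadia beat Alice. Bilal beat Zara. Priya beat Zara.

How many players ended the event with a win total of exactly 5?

Win totals: Zara 3, Ximena 3, Alice 3, Ines 2, Bilal 3, Priya 6, Nadia 5, Sofia 3.
Exactly 5: Nadia — 1 player.

1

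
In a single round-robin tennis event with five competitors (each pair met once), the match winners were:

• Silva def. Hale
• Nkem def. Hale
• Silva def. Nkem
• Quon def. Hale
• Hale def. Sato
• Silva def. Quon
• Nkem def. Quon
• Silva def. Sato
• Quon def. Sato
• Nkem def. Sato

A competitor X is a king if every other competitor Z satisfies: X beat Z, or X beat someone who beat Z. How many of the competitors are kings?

1

Quon cannot reach Nkem, Silva in two steps.
Nkem cannot reach Silva in two steps.
Hale cannot reach Quon, Nkem, Silva in two steps.
Silva reaches everyone (king).
Sato cannot reach Quon, Nkem, Hale, Silva in two steps.
Kings: Silva — 1.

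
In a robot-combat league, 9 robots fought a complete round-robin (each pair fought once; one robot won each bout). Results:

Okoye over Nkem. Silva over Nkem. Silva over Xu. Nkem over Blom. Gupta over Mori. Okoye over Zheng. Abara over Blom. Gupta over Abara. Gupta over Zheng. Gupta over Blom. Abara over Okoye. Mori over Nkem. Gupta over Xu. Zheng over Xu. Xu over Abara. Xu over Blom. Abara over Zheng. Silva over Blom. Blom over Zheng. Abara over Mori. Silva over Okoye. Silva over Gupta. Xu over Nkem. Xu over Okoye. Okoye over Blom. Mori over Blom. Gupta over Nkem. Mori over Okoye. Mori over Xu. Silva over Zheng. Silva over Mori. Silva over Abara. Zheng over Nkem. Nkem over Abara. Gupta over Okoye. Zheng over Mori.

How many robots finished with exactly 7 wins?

Win totals: Zheng 3, Mori 4, Nkem 2, Silva 8, Gupta 7, Xu 4, Okoye 3, Blom 1, Abara 4.
Exactly 7: Gupta — 1 robot.

1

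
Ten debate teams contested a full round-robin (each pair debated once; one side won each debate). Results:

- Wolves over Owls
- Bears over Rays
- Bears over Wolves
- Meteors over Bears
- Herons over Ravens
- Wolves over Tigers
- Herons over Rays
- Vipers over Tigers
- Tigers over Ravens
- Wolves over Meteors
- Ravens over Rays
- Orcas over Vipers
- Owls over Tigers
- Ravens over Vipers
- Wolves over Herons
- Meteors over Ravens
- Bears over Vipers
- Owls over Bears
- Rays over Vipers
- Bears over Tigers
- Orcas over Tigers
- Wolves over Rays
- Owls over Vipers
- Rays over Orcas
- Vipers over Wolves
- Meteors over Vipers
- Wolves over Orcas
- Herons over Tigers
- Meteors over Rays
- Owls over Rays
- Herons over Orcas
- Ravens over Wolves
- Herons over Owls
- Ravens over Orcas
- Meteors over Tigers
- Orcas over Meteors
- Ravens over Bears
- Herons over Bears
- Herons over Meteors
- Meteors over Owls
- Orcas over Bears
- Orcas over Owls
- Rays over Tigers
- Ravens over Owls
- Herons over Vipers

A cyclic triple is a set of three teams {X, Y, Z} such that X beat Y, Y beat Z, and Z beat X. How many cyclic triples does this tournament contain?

21

Win totals: Vipers 2, Herons 8, Bears 4, Orcas 5, Owls 4, Tigers 1, Meteors 6, Wolves 6, Ravens 6, Rays 3.
A team with w wins dominates both others in C(w,2) triples; summing gives 1 + 28 + 6 + 10 + 6 + 0 + 15 + 15 + 15 + 3 = 99 transitive triples.
Total triples C(10,3) = 120, so cyclic triples = 120 − 99 = 21.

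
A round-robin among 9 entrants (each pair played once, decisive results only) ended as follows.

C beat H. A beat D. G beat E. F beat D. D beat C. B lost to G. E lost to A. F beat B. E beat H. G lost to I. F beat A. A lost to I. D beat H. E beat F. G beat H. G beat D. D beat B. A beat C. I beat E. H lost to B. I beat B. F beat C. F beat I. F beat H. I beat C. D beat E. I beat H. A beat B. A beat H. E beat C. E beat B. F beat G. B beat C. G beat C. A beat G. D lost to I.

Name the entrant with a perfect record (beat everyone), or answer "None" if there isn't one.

Highest win total is I with 7 (out of 8 possible).
I lost to F, so no entrant went undefeated.

None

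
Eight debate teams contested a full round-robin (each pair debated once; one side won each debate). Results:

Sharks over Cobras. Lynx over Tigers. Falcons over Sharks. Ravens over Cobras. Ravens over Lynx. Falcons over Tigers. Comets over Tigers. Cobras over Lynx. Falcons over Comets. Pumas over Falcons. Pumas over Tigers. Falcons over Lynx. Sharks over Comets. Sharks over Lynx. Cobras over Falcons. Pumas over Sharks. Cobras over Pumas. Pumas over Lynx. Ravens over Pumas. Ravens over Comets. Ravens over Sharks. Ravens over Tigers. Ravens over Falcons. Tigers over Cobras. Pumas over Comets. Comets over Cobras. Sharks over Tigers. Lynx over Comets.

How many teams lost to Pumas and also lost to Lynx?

2

Pumas beat: Lynx, Sharks, Comets, Tigers, Falcons.
Lynx beat: Comets, Tigers.
Both beat: Comets, Tigers — 2.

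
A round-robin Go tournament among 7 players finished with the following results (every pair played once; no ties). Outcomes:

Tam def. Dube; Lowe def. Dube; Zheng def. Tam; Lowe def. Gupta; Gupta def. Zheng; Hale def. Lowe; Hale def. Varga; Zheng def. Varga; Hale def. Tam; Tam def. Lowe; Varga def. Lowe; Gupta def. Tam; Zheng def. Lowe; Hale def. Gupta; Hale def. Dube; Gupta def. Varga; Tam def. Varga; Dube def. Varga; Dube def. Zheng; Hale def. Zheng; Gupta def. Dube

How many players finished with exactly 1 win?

1

Win totals: Zheng 3, Lowe 2, Gupta 4, Tam 3, Dube 2, Varga 1, Hale 6.
Exactly 1: Varga — 1 player.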